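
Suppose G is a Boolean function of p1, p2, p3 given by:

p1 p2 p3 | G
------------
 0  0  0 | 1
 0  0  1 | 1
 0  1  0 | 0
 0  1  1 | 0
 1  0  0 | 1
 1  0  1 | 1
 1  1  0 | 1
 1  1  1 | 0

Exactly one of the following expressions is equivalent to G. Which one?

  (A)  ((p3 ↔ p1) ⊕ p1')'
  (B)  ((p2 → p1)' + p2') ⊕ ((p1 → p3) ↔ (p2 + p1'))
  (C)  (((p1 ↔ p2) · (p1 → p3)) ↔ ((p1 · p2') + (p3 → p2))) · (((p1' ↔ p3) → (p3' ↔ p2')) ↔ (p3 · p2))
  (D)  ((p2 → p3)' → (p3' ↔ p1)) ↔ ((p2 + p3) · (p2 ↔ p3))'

(A) fails at (0,0,1): the formula yields 0, G is 1.
(B) fails at (0,0,0): the formula yields 0, G is 1.
(C) fails at (0,0,0): the formula yields 0, G is 1.
That leaves (D). Evaluating it on every row reproduces the table of G exactly.

D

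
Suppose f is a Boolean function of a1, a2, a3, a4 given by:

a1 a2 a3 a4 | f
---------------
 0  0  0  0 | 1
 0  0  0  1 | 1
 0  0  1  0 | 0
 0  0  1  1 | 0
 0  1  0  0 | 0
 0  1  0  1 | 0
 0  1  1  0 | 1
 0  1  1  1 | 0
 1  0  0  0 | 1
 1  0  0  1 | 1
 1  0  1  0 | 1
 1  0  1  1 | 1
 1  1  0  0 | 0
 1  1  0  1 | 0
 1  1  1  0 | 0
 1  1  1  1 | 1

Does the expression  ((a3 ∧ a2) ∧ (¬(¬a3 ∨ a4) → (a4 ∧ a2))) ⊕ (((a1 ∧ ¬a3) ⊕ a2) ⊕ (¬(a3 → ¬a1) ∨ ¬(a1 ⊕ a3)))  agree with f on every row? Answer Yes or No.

Check the formula against f row by row:
  a1=0, a2=0, a3=0, a4=0: formula gives 1, f = 1 ✓
  a1=0, a2=0, a3=0, a4=1: formula gives 1, f = 1 ✓
  a1=0, a2=0, a3=1, a4=0: formula gives 0, f = 0 ✓
  a1=0, a2=0, a3=1, a4=1: formula gives 0, f = 0 ✓
  … (the remaining 12 rows also agree.)
All 16 rows match — the expression computes f exactly.

Yes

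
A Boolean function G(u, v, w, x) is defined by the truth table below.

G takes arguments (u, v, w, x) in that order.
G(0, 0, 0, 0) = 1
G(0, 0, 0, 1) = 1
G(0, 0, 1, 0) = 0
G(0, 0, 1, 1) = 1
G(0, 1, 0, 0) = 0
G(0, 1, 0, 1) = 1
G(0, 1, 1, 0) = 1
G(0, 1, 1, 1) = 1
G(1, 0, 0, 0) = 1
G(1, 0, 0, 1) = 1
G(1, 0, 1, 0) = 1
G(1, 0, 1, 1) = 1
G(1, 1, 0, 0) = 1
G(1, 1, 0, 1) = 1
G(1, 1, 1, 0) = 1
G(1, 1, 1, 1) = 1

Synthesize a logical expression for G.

G(u, v, w, x) = NOT ((((NOT u AND NOT v) AND w) AND NOT x) OR (((NOT u AND v) AND NOT w) AND NOT x))

The 0-rows are (0,0,1,0), (0,1,0,0). Take each as a conjunction (¬u·¬v·w·¬x, ¬u·v·¬w·¬x), form their disjunction, and complement — that gives a formula that is 1 everywhere G is.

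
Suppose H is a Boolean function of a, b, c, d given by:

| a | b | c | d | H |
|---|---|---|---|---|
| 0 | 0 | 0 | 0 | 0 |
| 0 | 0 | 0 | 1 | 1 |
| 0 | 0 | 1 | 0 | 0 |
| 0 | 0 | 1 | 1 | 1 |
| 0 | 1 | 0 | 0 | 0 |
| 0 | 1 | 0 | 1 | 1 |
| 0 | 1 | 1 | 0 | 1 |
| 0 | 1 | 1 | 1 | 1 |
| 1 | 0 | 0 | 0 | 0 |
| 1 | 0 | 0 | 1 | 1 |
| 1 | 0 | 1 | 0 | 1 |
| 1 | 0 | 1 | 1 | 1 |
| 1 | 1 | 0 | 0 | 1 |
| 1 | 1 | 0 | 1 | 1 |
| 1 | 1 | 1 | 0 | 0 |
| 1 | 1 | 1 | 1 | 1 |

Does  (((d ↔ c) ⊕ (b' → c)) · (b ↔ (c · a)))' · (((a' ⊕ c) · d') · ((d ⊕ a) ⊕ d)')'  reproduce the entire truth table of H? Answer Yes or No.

Yes

Test each input against both H and the formula:
  a=0, b=0, c=0, d=0: formula gives 0, H = 0 ✓
  a=0, b=0, c=0, d=1: formula gives 1, H = 1 ✓
  a=0, b=0, c=1, d=0: formula gives 0, H = 0 ✓
  a=0, b=0, c=1, d=1: formula gives 1, H = 1 ✓
  … (the remaining 12 rows also agree.)
All 16 rows match — the expression computes H exactly.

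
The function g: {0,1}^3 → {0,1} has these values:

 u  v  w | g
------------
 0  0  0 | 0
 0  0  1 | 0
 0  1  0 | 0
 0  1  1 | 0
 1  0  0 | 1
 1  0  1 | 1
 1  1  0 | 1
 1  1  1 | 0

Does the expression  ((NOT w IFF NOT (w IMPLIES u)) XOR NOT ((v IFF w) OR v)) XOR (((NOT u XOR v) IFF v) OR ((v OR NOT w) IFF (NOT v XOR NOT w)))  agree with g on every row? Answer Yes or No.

Test each input against both g and the formula:
  u=0, v=0, w=0: formula gives 0, g = 0 ✓
  u=0, v=0, w=1: formula gives 1, but g = 0 ✗
Since they disagree at (0,0,1), the expression is not a correct formula for g.

No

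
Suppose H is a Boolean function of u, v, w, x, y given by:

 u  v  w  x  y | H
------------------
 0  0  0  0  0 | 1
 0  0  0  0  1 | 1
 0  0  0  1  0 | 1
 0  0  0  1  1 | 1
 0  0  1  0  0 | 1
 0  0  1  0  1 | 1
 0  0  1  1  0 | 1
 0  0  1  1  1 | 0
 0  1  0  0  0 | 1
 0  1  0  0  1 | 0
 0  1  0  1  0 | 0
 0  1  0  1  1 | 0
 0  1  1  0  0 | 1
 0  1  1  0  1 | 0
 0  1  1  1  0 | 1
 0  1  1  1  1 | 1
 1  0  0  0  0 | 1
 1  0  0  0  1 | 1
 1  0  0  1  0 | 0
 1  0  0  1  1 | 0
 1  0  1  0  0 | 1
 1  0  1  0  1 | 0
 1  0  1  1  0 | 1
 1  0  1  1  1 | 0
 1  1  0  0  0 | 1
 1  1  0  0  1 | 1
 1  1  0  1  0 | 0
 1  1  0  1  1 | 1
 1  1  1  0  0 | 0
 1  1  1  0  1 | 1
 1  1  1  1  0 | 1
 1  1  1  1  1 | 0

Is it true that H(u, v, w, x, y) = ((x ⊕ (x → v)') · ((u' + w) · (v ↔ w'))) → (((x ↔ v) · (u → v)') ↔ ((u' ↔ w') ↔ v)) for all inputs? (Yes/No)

Evaluate ((x ⊕ (x → v)') · ((u' + w) · (v ↔ w'))) → (((x ↔ v) · (u → v)') ↔ ((u' ↔ w') ↔ v)) on each row and compare to H:
  u=0, v=0, w=0, x=0, y=0: formula gives 1, H = 1 ✓
  u=0, v=0, w=0, x=0, y=1: formula gives 1, H = 1 ✓
  u=0, v=0, w=0, x=1, y=0: formula gives 1, H = 1 ✓
  u=0, v=0, w=0, x=1, y=1: formula gives 1, H = 1 ✓
  …
  u=0, v=0, w=1, x=1, y=1: formula gives 1, but H = 0 ✗
A single disagreement suffices: at (0,0,1,1,1) they differ, so the formula does not compute H.

No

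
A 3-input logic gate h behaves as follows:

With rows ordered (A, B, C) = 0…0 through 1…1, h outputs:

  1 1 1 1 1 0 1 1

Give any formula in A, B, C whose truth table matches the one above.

h(A, B, C) = NOT ((A AND NOT B) AND C)

h is 0 on exactly one input, (1,0,1), whose minterm is A·¬B·C. So h is the negation of that single conjunction.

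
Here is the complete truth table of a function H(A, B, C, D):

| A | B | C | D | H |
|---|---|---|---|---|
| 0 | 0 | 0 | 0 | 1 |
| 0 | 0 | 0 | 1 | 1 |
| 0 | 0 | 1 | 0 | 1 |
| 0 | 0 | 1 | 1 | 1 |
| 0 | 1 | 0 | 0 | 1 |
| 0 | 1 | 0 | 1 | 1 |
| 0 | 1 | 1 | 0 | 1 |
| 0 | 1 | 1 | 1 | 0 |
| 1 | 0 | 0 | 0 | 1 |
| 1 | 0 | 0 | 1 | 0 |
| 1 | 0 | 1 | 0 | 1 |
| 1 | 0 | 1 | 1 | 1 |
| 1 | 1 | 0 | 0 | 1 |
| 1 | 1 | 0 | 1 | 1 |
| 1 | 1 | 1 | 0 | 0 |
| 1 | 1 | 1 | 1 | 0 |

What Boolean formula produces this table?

H(A, B, C, D) = ((((((A' · B) · C) · D) + (((A · B') · C') · D)) + (((A · B) · C) · D')) + (((A · B) · C) · D))'

The 0-rows are (0,1,1,1), (1,0,0,1), (1,1,1,0), (1,1,1,1). Take each as a conjunction (¬A·B·C·D, A·¬B·¬C·D, A·B·C·¬D, A·B·C·D), form their disjunction, and complement — that gives a formula that is 1 everywhere H is.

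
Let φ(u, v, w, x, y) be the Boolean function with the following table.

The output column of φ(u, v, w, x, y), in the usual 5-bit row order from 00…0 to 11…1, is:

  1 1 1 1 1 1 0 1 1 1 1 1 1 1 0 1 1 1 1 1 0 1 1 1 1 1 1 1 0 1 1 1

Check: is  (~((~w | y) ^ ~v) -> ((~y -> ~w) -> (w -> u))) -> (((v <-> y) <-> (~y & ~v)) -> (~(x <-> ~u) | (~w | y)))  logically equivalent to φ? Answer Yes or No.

Evaluate (~((~w | y) ^ ~v) -> ((~y -> ~w) -> (w -> u))) -> (((v <-> y) <-> (~y & ~v)) -> (~(x <-> ~u) | (~w | y))) on each row and compare to φ:
  u=0, v=0, w=0, x=0, y=0: formula gives 1, φ = 1 ✓
  u=0, v=0, w=0, x=0, y=1: formula gives 1, φ = 1 ✓
  u=0, v=0, w=0, x=1, y=0: formula gives 1, φ = 1 ✓
  u=0, v=0, w=0, x=1, y=1: formula gives 1, φ = 1 ✓
  … (the remaining 28 rows also agree.)
No disagreement on any input; they are logically equivalent.

Yes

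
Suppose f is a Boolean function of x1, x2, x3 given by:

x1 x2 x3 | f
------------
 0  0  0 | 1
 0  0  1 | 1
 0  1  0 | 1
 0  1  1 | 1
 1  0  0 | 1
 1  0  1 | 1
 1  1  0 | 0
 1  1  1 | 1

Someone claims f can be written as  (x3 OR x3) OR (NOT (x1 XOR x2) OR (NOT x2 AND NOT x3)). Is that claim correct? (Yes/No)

No

Evaluate (x3 OR x3) OR (NOT (x1 XOR x2) OR (NOT x2 AND NOT x3)) on each row and compare to f:
  x1=0, x2=0, x3=0: formula gives 1, f = 1 ✓
  x1=0, x2=0, x3=1: formula gives 1, f = 1 ✓
  x1=0, x2=1, x3=0: formula gives 0, but f = 1 ✗
Since they disagree at (0,1,0), the expression is not a correct formula for f.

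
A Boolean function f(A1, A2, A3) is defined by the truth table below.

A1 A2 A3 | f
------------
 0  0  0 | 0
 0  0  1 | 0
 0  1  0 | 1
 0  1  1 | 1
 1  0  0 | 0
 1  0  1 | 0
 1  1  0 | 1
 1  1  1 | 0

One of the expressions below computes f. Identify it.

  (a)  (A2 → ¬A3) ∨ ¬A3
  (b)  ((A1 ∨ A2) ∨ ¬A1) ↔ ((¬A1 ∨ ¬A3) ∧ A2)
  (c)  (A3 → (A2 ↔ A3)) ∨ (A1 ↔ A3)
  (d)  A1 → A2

(a) disagrees with f on (0,0,0) (formula → 1, table → 0); rule it out.
(c) disagrees with f on (0,0,0) (formula → 1, table → 0); rule it out.
(d) disagrees with f on (0,0,0) (formula → 1, table → 0); rule it out.
That leaves (b). Evaluating it on every row reproduces the table of f exactly.

b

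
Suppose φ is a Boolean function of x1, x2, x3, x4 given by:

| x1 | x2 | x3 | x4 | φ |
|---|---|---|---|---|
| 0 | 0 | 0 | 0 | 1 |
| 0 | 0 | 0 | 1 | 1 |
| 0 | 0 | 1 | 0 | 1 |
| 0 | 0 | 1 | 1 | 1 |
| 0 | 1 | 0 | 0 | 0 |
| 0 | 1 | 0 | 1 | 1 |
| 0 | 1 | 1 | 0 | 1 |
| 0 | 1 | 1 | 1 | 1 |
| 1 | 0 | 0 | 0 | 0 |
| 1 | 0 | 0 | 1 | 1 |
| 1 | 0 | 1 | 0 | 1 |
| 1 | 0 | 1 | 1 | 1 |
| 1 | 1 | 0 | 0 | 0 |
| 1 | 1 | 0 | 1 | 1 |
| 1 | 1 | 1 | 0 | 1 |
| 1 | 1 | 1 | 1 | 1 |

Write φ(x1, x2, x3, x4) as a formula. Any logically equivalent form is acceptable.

φ(x1, x2, x3, x4) = ¬(((((¬x1 ∧ x2) ∧ ¬x3) ∧ ¬x4) ∨ (((x1 ∧ ¬x2) ∧ ¬x3) ∧ ¬x4)) ∨ (((x1 ∧ x2) ∧ ¬x3) ∧ ¬x4))

The 0-rows are (0,1,0,0), (1,0,0,0), (1,1,0,0). Take each as a conjunction (¬x1·x2·¬x3·¬x4, x1·¬x2·¬x3·¬x4, x1·x2·¬x3·¬x4), form their disjunction, and complement — that gives a formula that is 1 everywhere φ is.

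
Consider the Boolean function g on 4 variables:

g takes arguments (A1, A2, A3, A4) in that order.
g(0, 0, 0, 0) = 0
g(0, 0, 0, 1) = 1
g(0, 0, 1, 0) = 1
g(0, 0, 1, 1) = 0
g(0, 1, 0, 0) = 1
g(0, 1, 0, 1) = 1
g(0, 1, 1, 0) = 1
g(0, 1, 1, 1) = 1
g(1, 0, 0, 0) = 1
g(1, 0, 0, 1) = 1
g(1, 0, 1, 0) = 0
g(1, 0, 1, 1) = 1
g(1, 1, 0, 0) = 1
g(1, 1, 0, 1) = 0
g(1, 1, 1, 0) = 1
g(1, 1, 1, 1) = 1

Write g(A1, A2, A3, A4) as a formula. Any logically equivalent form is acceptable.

g(A1, A2, A3, A4) = ((((((A1' · A2') · A3') · A4') + (((A1' · A2') · A3) · A4)) + (((A1 · A2') · A3) · A4')) + (((A1 · A2) · A3') · A4))'

g is 0 on only 4 rows — (0,0,0,0), (0,0,1,1), (1,0,1,0), (1,1,0,1). Writing each as a minterm (¬A1·¬A2·¬A3·¬A4, ¬A1·¬A2·A3·A4, A1·¬A2·A3·¬A4, A1·A2·¬A3·A4) and OR-ing them characterizes exactly where g=0, so g is the negation of that disjunction.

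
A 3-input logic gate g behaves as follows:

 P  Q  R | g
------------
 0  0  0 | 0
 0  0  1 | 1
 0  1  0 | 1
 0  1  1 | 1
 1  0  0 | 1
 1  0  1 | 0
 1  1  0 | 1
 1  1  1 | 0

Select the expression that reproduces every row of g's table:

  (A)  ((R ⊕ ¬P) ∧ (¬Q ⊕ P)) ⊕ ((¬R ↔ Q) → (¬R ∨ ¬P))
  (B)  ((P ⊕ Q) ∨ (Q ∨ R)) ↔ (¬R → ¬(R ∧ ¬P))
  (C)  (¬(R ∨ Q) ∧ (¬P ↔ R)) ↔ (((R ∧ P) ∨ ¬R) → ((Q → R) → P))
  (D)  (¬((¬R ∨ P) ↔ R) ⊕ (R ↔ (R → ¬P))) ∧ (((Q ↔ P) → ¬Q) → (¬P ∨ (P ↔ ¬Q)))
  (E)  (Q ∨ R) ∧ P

(B): at (1,0,1) it gives 1, but g = 0 — eliminated.
(C): at (0,0,0) it gives 1, but g = 0 — eliminated.
(D): at (0,0,0) it gives 1, but g = 0 — eliminated.
(E): at (0,0,1) it gives 0, but g = 1 — eliminated.
That leaves (A). Evaluating it on every row reproduces the table of g exactly.

A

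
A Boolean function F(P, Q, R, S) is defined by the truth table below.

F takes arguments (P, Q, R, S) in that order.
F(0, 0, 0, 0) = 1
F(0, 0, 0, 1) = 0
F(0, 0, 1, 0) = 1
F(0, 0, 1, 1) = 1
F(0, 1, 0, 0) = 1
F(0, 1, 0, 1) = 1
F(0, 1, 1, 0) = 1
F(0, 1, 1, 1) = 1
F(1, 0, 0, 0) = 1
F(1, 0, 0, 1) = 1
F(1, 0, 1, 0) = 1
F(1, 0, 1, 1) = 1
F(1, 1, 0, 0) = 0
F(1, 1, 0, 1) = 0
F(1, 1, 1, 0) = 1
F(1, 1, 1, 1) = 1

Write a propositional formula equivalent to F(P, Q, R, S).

F(P, Q, R, S) = ¬(((((¬P ∧ ¬Q) ∧ ¬R) ∧ S) ∨ (((P ∧ Q) ∧ ¬R) ∧ ¬S)) ∨ (((P ∧ Q) ∧ ¬R) ∧ S))

F is 0 on only 3 rows — (0,0,0,1), (1,1,0,0), (1,1,0,1). Writing each as a minterm (¬P·¬Q·¬R·S, P·Q·¬R·¬S, P·Q·¬R·S) and OR-ing them characterizes exactly where F=0, so F is the negation of that disjunction.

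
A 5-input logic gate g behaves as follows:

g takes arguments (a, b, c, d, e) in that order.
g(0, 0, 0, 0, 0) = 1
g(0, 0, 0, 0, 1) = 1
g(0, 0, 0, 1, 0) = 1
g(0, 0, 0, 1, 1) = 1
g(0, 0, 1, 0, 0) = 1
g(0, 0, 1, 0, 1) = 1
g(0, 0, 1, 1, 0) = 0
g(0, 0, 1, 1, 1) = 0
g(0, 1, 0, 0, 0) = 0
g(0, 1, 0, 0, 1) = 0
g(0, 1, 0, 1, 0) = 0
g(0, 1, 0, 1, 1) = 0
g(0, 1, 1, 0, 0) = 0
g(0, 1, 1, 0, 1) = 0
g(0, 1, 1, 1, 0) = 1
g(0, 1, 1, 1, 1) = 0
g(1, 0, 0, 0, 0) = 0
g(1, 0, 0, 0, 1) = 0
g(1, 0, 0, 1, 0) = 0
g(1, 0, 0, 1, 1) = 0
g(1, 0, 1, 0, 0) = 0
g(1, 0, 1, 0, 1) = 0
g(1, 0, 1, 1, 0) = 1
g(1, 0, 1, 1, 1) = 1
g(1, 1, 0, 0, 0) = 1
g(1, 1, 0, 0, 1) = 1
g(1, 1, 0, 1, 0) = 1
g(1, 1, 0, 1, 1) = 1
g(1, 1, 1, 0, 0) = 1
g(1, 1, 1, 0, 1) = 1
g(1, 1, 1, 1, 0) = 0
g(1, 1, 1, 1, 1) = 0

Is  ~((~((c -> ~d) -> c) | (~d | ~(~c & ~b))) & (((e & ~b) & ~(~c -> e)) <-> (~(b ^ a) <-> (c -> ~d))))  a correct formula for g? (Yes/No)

No

Test each input against both g and the formula:
  a=0, b=0, c=0, d=0, e=0: formula gives 1, g = 1 ✓
  a=0, b=0, c=0, d=0, e=1: formula gives 1, g = 1 ✓
  a=0, b=0, c=0, d=1, e=0: formula gives 1, g = 1 ✓
  a=0, b=0, c=0, d=1, e=1: formula gives 1, g = 1 ✓
  …
  a=0, b=1, c=1, d=1, e=1: formula gives 1, but g = 0 ✗
A single disagreement suffices: at (0,1,1,1,1) they differ, so the formula does not compute g.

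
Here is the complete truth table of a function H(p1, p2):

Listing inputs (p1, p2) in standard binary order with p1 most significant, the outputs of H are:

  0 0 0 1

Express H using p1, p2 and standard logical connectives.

H(p1, p2) = p1 AND p2

The output is 1 only when every input is 1 — the AND of all inputs.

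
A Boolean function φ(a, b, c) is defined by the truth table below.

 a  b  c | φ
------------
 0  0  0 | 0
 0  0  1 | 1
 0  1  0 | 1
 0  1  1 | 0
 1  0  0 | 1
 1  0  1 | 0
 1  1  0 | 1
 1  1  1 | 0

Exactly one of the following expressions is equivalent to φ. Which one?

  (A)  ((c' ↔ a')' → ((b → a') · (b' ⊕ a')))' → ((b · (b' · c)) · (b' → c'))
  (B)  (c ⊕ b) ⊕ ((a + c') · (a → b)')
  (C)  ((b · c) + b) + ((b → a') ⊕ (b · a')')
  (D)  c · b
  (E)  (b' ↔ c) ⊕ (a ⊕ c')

B

(A): at (0,0,0) it gives 1, but φ = 0 — eliminated.
(C): at (0,0,1) it gives 0, but φ = 1 — eliminated.
(D): at (0,0,1) it gives 0, but φ = 1 — eliminated.
(E): at (0,0,0) it gives 1, but φ = 0 — eliminated.
That leaves (B). Evaluating it on every row reproduces the table of φ exactly.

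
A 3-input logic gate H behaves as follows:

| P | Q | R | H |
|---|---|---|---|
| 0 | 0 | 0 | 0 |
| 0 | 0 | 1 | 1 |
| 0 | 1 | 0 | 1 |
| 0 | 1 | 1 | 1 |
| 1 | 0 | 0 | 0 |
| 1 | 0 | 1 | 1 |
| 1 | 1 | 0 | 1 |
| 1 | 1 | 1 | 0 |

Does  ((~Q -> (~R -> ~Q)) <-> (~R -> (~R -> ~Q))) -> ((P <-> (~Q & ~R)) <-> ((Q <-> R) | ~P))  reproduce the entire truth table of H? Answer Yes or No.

No

Evaluate ((~Q -> (~R -> ~Q)) <-> (~R -> (~R -> ~Q))) -> ((P <-> (~Q & ~R)) <-> ((Q <-> R) | ~P)) on each row and compare to H:
  P=0, Q=0, R=0: formula gives 0, H = 0 ✓
  P=0, Q=0, R=1: formula gives 1, H = 1 ✓
  P=0, Q=1, R=0: formula gives 1, H = 1 ✓
  P=0, Q=1, R=1: formula gives 1, H = 1 ✓
  P=1, Q=0, R=0: formula gives 1, but H = 0 ✗
Since they disagree at (1,0,0), the expression is not a correct formula for H.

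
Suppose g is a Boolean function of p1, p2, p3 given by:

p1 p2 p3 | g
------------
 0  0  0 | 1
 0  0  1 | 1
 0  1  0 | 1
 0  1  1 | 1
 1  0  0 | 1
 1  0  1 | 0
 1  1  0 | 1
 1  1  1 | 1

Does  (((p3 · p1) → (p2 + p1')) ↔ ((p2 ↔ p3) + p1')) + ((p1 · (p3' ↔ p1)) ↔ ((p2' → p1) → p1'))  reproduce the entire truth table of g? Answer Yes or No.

No

Test each input against both g and the formula:
  p1=0, p2=0, p3=0: formula gives 1, g = 1 ✓
  p1=0, p2=0, p3=1: formula gives 1, g = 1 ✓
  p1=0, p2=1, p3=0: formula gives 1, g = 1 ✓
  p1=0, p2=1, p3=1: formula gives 1, g = 1 ✓
  p1=1, p2=0, p3=0: formula gives 1, g = 1 ✓
  p1=1, p2=0, p3=1: formula gives 1, but g = 0 ✗
A single disagreement suffices: at (1,0,1) they differ, so the formula does not compute g.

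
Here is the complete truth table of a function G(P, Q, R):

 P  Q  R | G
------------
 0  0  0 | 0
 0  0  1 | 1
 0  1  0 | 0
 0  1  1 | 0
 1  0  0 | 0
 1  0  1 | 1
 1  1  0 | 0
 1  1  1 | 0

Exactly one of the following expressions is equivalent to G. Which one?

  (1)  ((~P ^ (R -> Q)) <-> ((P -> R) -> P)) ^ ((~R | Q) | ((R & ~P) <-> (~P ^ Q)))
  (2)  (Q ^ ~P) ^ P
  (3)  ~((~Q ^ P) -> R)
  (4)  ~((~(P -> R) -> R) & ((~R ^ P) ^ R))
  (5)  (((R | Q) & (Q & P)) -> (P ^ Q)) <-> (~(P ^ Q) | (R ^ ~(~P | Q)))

(2) disagrees with G on (0,0,0) (formula → 1, table → 0); rule it out.
(3) disagrees with G on (0,0,0) (formula → 1, table → 0); rule it out.
(4) disagrees with G on (0,0,1) (formula → 0, table → 1); rule it out.
(5) disagrees with G on (0,0,0) (formula → 1, table → 0); rule it out.
(1) is the remaining candidate, and it agrees with G on all 8 inputs.

1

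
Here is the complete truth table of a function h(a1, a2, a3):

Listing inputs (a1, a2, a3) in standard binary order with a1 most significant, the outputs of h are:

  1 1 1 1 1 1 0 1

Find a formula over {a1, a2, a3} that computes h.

h is 0 on exactly one input, (1,1,0), whose minterm is a1·a2·¬a3. So h is the negation of that single conjunction.

h(a1, a2, a3) = ~((a1 & a2) & ~a3)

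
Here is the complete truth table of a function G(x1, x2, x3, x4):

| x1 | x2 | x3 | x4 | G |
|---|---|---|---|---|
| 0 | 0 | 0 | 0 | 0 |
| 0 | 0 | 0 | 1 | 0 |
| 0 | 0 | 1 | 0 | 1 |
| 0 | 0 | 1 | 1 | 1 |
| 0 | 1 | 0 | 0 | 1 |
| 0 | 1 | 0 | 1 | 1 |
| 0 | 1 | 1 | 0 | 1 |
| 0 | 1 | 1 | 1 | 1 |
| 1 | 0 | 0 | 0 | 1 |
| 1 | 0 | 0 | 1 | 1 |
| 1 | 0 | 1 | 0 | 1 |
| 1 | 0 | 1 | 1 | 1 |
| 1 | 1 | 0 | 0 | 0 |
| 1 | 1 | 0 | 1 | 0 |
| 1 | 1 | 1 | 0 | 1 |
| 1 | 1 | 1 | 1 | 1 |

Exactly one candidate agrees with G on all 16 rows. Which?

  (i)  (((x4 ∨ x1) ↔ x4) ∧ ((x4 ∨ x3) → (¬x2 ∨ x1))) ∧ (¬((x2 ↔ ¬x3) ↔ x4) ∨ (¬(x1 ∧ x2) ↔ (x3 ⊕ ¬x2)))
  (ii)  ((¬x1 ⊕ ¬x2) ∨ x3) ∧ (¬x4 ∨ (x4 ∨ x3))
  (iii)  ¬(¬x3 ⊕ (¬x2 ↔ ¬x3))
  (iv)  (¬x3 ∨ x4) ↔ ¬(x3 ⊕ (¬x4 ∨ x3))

ii

(i) disagrees with G on (0,0,0,0) (formula → 1, table → 0); rule it out.
(iii) disagrees with G on (0,0,0,0) (formula → 1, table → 0); rule it out.
(iv) disagrees with G on (0,0,0,1) (formula → 1, table → 0); rule it out.
That leaves (ii). Evaluating it on every row reproduces the table of G exactly.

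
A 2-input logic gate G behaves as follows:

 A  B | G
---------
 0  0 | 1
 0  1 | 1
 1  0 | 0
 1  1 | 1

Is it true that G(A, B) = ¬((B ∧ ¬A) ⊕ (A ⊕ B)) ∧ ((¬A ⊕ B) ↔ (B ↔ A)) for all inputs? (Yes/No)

Evaluate ¬((B ∧ ¬A) ⊕ (A ⊕ B)) ∧ ((¬A ⊕ B) ↔ (B ↔ A)) on each row and compare to G:
  A=0, B=0: formula gives 1, G = 1 ✓
  A=0, B=1: formula gives 1, G = 1 ✓
  A=1, B=0: formula gives 0, G = 0 ✓
  A=1, B=1: formula gives 1, G = 1 ✓
All 4 rows match — the expression computes G exactly.

Yes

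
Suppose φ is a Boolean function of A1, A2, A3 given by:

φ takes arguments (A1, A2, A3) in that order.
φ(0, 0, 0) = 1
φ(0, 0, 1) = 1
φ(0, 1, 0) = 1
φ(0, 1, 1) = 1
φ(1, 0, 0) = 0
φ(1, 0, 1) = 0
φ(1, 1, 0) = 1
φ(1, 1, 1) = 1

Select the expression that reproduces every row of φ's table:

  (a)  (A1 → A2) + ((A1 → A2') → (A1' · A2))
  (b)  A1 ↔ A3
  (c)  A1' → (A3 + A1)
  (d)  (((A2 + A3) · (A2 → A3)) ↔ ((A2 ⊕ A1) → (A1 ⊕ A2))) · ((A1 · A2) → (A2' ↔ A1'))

(b) fails at (0,0,1): the formula yields 0, φ is 1.
(c) fails at (0,0,0): the formula yields 0, φ is 1.
(d) fails at (0,0,0): the formula yields 0, φ is 1.
That leaves (a). Evaluating it on every row reproduces the table of φ exactly.

a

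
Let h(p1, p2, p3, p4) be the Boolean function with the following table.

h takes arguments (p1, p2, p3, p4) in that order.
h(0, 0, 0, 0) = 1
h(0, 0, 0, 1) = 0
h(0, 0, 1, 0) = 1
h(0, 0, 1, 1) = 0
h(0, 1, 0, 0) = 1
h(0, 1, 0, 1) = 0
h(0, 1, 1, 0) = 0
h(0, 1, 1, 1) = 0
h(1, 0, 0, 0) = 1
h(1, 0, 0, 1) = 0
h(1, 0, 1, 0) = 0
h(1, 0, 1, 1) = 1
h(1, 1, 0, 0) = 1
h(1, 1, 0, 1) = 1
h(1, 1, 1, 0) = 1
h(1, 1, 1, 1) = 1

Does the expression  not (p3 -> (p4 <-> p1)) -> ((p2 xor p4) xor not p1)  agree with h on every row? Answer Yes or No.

Check the formula against h row by row:
  p1=0, p2=0, p3=0, p4=0: formula gives 1, h = 1 ✓
  p1=0, p2=0, p3=0, p4=1: formula gives 1, but h = 0 ✗
Since they disagree at (0,0,0,1), the expression is not a correct formula for h.

No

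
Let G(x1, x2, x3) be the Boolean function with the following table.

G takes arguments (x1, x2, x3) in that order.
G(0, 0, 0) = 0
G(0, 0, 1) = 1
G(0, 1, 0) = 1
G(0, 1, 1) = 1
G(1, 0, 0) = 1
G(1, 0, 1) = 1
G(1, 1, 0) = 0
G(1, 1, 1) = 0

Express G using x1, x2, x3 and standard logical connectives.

The 0-rows are (0,0,0), (1,1,0), (1,1,1). Take each as a conjunction (¬x1·¬x2·¬x3, x1·x2·¬x3, x1·x2·x3), form their disjunction, and complement — that gives a formula that is 1 everywhere G is.

G(x1, x2, x3) = ¬((((¬x1 ∧ ¬x2) ∧ ¬x3) ∨ ((x1 ∧ x2) ∧ ¬x3)) ∨ ((x1 ∧ x2) ∧ x3))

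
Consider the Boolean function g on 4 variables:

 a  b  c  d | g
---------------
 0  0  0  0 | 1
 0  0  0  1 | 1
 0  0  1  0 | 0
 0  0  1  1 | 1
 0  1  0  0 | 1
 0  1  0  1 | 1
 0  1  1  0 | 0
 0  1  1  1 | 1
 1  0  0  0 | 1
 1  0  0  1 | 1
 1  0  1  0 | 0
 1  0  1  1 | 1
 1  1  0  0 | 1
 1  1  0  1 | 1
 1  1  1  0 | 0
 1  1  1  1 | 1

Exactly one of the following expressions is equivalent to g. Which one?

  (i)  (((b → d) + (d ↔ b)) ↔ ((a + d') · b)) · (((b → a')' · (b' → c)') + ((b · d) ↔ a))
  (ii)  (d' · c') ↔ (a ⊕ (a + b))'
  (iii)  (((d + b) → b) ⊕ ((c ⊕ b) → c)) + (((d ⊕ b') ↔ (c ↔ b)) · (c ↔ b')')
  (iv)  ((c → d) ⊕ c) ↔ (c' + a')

iii

(i) fails at (0,0,0,0): the formula yields 0, g is 1.
(ii) fails at (0,0,0,1): the formula yields 0, g is 1.
(iv) fails at (0,0,1,0): the formula yields 1, g is 0.
That leaves (iii). Evaluating it on every row reproduces the table of g exactly.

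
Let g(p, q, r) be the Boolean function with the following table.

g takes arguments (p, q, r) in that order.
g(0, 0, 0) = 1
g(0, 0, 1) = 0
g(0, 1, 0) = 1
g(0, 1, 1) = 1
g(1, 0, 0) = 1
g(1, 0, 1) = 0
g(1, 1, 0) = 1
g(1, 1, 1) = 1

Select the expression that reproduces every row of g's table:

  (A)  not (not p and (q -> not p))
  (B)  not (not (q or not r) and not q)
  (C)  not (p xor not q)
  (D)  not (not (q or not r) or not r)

(A) disagrees with g on (0,0,0) (formula → 0, table → 1); rule it out.
(C) disagrees with g on (0,0,0) (formula → 0, table → 1); rule it out.
(D) disagrees with g on (0,0,0) (formula → 0, table → 1); rule it out.
Only (B) survives; checking it on all 8 rows confirms it matches g.

B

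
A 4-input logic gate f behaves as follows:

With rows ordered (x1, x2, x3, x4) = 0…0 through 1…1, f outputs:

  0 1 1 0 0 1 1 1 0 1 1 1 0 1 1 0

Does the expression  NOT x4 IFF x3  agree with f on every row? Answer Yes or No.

No

Check the formula against f row by row:
  x1=0, x2=0, x3=0, x4=0: formula gives 0, f = 0 ✓
  x1=0, x2=0, x3=0, x4=1: formula gives 1, f = 1 ✓
  x1=0, x2=0, x3=1, x4=0: formula gives 1, f = 1 ✓
  x1=0, x2=0, x3=1, x4=1: formula gives 0, f = 0 ✓
  …
  x1=0, x2=1, x3=1, x4=1: formula gives 0, but f = 1 ✗
Row (0,1,1,1) is a counterexample, so the formula is not equivalent to f.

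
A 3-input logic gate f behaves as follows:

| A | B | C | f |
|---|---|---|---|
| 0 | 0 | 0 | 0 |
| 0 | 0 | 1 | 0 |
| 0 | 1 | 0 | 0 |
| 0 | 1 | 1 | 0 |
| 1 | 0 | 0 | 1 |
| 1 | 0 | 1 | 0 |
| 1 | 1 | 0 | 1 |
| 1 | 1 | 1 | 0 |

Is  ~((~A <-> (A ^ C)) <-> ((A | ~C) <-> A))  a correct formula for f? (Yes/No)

Evaluate ~((~A <-> (A ^ C)) <-> ((A | ~C) <-> A)) on each row and compare to f:
  A=0, B=0, C=0: formula gives 0, f = 0 ✓
  A=0, B=0, C=1: formula gives 0, f = 0 ✓
  A=0, B=1, C=0: formula gives 0, f = 0 ✓
  A=0, B=1, C=1: formula gives 0, f = 0 ✓
  A=1, B=0, C=0: formula gives 1, f = 1 ✓
  … (the remaining 3 rows also agree.)
No disagreement on any input; they are logically equivalent.

Yes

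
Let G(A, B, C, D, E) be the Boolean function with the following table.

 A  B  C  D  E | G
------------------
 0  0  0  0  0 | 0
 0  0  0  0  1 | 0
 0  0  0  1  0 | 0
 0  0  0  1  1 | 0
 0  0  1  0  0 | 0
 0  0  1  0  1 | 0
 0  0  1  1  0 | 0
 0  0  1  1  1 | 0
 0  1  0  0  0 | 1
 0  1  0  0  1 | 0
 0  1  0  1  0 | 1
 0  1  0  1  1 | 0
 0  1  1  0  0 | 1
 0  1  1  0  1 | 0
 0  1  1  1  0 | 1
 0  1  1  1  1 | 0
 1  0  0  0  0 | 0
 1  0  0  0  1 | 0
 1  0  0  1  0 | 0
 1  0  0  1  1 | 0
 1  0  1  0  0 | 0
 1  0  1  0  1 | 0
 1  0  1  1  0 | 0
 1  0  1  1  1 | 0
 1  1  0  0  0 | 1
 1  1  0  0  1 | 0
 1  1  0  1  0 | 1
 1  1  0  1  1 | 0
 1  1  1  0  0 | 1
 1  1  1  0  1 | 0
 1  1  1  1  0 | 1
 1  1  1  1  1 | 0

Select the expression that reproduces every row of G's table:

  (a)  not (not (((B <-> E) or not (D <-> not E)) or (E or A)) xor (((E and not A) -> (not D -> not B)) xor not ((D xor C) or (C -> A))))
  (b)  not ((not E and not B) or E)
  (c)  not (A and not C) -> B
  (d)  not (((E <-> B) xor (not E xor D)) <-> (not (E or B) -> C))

(a) disagrees with G on (0,0,1,1,0) (formula → 1, table → 0); rule it out.
(c) disagrees with G on (0,1,0,0,1) (formula → 1, table → 0); rule it out.
(d) disagrees with G on (0,0,0,0,1) (formula → 1, table → 0); rule it out.
(b) is the remaining candidate, and it agrees with G on all 32 inputs.

b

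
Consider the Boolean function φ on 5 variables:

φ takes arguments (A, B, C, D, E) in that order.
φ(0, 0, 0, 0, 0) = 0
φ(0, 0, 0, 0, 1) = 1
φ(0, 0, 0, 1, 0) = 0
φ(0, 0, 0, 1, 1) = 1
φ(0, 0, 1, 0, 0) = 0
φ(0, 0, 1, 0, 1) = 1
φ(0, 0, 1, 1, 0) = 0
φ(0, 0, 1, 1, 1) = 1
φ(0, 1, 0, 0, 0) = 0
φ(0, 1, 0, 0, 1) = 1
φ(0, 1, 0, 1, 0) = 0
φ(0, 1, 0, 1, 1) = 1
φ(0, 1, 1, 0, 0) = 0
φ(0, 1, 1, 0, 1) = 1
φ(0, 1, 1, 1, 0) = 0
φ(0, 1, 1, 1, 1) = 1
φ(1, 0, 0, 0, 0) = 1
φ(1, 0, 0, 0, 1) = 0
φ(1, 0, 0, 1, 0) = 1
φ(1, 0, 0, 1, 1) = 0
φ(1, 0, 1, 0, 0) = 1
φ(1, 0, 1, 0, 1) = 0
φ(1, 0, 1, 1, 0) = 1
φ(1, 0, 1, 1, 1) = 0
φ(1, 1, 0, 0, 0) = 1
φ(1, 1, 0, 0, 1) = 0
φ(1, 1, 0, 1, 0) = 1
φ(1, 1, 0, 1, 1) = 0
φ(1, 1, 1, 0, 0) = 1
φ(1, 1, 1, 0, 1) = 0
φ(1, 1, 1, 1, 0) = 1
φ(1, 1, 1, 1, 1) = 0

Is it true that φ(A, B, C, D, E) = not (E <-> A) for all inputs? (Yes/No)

Yes

Evaluate not (E <-> A) on each row and compare to φ:
  A=0, B=0, C=0, D=0, E=0: formula gives 0, φ = 0 ✓
  A=0, B=0, C=0, D=0, E=1: formula gives 1, φ = 1 ✓
  A=0, B=0, C=0, D=1, E=0: formula gives 0, φ = 0 ✓
  A=0, B=0, C=0, D=1, E=1: formula gives 1, φ = 1 ✓
  …and likewise for the remaining 28 rows.
All 32 rows match — the expression computes φ exactly.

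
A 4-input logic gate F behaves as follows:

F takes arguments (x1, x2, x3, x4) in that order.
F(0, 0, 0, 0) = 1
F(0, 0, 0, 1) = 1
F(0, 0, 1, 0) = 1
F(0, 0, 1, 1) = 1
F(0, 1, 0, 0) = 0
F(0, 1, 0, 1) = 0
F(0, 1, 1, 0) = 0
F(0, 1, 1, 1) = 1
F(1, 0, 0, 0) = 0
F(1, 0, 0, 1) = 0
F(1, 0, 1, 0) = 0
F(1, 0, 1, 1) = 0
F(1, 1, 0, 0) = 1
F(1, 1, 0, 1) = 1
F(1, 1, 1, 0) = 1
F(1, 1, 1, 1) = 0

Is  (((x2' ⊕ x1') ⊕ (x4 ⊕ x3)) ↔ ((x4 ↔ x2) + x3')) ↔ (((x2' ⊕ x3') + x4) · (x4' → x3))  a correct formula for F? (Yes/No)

Test each input against both F and the formula:
  x1=0, x2=0, x3=0, x4=0: formula gives 1, F = 1 ✓
  x1=0, x2=0, x3=0, x4=1: formula gives 1, F = 1 ✓
  x1=0, x2=0, x3=1, x4=0: formula gives 1, F = 1 ✓
  x1=0, x2=0, x3=1, x4=1: formula gives 1, F = 1 ✓
  … (the remaining 12 rows also agree.)
Every row agrees, so the formula is equivalent.

Yes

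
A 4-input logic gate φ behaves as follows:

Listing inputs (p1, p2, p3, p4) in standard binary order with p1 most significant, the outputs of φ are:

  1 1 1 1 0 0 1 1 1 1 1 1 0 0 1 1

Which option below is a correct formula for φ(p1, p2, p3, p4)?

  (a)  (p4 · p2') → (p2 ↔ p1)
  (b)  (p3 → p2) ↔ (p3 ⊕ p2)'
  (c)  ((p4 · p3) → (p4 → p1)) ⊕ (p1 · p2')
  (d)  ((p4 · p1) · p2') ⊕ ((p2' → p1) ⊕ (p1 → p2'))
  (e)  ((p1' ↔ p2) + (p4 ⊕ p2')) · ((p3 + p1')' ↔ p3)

b

(a): at (0,1,0,0) it gives 1, but φ = 0 — eliminated.
(c): at (0,0,1,1) it gives 0, but φ = 1 — eliminated.
(d): at (0,1,1,0) it gives 0, but φ = 1 — eliminated.
(e): at (0,0,0,1) it gives 0, but φ = 1 — eliminated.
That leaves (b). Evaluating it on every row reproduces the table of φ exactly.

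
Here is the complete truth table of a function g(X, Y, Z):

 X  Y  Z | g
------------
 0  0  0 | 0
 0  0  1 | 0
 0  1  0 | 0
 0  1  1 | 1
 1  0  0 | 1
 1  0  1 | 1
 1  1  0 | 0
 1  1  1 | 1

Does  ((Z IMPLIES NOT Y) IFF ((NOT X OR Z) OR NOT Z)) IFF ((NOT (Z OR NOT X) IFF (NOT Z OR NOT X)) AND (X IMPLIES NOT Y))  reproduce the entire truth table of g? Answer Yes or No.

Evaluate ((Z IMPLIES NOT Y) IFF ((NOT X OR Z) OR NOT Z)) IFF ((NOT (Z OR NOT X) IFF (NOT Z OR NOT X)) AND (X IMPLIES NOT Y)) on each row and compare to g:
  X=0, Y=0, Z=0: formula gives 0, g = 0 ✓
  X=0, Y=0, Z=1: formula gives 0, g = 0 ✓
  X=0, Y=1, Z=0: formula gives 0, g = 0 ✓
  X=0, Y=1, Z=1: formula gives 1, g = 1 ✓
  X=1, Y=0, Z=0: formula gives 1, g = 1 ✓
  …and likewise for the remaining 3 rows.
No disagreement on any input; they are logically equivalent.

Yes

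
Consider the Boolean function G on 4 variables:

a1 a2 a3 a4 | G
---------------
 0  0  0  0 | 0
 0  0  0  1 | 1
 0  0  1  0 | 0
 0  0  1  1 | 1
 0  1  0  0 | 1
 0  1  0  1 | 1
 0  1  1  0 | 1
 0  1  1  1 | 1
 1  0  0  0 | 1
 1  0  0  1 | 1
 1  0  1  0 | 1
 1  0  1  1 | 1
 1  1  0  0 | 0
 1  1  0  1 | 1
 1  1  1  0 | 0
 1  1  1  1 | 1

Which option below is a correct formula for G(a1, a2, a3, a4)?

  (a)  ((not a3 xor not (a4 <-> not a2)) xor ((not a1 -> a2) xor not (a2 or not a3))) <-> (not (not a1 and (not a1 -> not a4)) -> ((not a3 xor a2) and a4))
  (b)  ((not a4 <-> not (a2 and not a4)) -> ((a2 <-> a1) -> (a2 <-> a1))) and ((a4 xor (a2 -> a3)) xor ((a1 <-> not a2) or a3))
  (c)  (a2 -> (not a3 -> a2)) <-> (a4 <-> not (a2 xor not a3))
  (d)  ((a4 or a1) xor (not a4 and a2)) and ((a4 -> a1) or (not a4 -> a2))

d

(a) disagrees with G on (0,0,1,1) (formula → 0, table → 1); rule it out.
(b) disagrees with G on (0,0,0,0) (formula → 1, table → 0); rule it out.
(c) disagrees with G on (0,0,0,0) (formula → 1, table → 0); rule it out.
That leaves (d). Evaluating it on every row reproduces the table of G exactly.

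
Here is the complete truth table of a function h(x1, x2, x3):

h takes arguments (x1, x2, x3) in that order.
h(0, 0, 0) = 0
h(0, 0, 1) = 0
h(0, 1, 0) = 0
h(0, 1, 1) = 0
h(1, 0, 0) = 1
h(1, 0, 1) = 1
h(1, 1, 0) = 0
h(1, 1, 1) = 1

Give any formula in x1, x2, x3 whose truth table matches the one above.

The 1-rows are (1,0,0), (1,0,1), (1,1,1). Each contributes one minterm — x1·¬x2·¬x3; x1·¬x2·x3; x1·x2·x3 — and their disjunction is a sum-of-products form of h.

h(x1, x2, x3) = (((x1 · x2') · x3') + ((x1 · x2') · x3)) + ((x1 · x2) · x3)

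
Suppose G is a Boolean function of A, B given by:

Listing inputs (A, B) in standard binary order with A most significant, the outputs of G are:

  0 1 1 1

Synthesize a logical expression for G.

G(A, B) = A or B

The output is 1 whenever at least one input is 1 — the OR of all inputs.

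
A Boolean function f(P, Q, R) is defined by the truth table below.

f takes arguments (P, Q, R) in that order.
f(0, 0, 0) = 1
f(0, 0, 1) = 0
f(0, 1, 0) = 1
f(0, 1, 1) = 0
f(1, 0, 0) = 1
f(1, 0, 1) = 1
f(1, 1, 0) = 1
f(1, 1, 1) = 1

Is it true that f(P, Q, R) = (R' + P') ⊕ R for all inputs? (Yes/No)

Test each input against both f and the formula:
  P=0, Q=0, R=0: formula gives 1, f = 1 ✓
  P=0, Q=0, R=1: formula gives 0, f = 0 ✓
  P=0, Q=1, R=0: formula gives 1, f = 1 ✓
  P=0, Q=1, R=1: formula gives 0, f = 0 ✓
  P=1, Q=0, R=0: formula gives 1, f = 1 ✓
  … (the remaining 3 rows also agree.)
No disagreement on any input; they are logically equivalent.

Yes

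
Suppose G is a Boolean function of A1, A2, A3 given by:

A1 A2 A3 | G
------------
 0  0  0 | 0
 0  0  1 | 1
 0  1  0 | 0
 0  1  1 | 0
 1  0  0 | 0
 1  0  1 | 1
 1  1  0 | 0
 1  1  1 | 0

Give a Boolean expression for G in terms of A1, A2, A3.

G(A1, A2, A3) = ((A1' · A2') · A3) + ((A1 · A2') · A3)

G=1 on 2 inputs: (0,0,1), (1,0,1). Reading each as a conjunction of literals (¬A1·¬A2·A3, A1·¬A2·A3) and taking the OR gives the canonical DNF.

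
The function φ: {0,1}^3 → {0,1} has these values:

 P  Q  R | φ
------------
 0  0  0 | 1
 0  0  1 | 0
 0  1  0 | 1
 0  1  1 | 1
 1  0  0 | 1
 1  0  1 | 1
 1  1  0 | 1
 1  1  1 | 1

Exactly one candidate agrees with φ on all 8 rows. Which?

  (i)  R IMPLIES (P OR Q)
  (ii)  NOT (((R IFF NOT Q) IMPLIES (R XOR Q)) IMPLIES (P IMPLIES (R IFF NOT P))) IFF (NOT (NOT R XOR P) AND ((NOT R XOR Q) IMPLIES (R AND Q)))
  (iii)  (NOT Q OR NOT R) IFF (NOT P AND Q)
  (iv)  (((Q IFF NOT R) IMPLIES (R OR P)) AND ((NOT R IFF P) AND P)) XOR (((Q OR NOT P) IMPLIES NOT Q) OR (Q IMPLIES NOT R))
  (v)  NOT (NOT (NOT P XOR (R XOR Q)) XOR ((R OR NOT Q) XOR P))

(ii) fails at (0,1,1): the formula yields 0, φ is 1.
(iii) fails at (0,0,0): the formula yields 0, φ is 1.
(iv) fails at (0,0,1): the formula yields 1, φ is 0.
(v) fails at (0,0,0): the formula yields 0, φ is 1.
(i) is the remaining candidate, and it agrees with φ on all 8 inputs.

i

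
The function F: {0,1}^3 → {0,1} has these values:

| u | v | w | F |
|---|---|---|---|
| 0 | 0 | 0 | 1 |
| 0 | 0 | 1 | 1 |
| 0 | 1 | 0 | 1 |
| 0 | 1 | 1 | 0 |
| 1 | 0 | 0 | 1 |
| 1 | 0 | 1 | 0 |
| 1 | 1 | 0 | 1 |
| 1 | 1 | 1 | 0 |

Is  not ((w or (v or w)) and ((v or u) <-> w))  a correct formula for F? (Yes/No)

Test each input against both F and the formula:
  u=0, v=0, w=0: formula gives 1, F = 1 ✓
  u=0, v=0, w=1: formula gives 1, F = 1 ✓
  u=0, v=1, w=0: formula gives 1, F = 1 ✓
  u=0, v=1, w=1: formula gives 0, F = 0 ✓
  u=1, v=0, w=0: formula gives 1, F = 1 ✓
  …and likewise for the remaining 3 rows.
Every row agrees, so the formula is equivalent.

Yes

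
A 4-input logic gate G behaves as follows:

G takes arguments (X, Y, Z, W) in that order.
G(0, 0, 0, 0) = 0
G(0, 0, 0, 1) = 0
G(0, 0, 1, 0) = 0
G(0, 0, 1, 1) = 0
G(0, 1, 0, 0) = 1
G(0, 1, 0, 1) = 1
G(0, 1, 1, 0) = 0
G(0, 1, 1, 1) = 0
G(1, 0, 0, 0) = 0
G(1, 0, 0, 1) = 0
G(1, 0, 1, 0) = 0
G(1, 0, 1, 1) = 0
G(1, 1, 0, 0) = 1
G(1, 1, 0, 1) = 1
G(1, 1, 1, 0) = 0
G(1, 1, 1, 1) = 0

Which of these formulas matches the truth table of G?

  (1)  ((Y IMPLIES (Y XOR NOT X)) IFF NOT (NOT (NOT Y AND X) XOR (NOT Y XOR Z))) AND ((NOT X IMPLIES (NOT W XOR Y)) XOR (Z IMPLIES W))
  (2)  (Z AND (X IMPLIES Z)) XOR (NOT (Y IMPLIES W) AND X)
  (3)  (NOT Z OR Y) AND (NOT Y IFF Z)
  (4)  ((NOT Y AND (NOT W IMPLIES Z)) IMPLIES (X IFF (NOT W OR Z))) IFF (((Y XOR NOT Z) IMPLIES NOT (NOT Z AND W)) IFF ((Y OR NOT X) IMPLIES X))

(1): at (0,0,0,1) it gives 1, but G = 0 — eliminated.
(2): at (0,0,1,0) it gives 1, but G = 0 — eliminated.
(4): at (0,0,0,1) it gives 1, but G = 0 — eliminated.
(3) is the remaining candidate, and it agrees with G on all 16 inputs.

3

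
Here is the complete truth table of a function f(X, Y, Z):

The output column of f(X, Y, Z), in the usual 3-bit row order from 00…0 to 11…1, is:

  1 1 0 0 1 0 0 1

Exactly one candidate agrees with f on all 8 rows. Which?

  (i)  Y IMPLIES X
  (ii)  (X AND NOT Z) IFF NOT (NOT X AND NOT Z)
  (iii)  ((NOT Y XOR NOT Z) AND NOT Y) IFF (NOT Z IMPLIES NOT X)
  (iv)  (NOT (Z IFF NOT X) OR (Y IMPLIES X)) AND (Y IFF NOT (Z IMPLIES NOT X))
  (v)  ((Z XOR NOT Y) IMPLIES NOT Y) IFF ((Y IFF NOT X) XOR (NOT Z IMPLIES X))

(i) disagrees with f on (1,0,1) (formula → 1, table → 0); rule it out.
(ii) disagrees with f on (0,0,1) (formula → 0, table → 1); rule it out.
(iii) disagrees with f on (0,0,0) (formula → 0, table → 1); rule it out.
(v) disagrees with f on (0,0,0) (formula → 0, table → 1); rule it out.
Only (iv) survives; checking it on all 8 rows confirms it matches f.

iv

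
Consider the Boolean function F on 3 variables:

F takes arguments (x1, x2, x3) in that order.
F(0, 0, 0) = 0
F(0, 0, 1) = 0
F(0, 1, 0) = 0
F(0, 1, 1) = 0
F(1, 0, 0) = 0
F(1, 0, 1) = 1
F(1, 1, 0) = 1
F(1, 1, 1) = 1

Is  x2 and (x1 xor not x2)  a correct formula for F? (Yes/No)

Check the formula against F row by row:
  x1=0, x2=0, x3=0: formula gives 0, F = 0 ✓
  x1=0, x2=0, x3=1: formula gives 0, F = 0 ✓
  x1=0, x2=1, x3=0: formula gives 0, F = 0 ✓
  x1=0, x2=1, x3=1: formula gives 0, F = 0 ✓
  x1=1, x2=0, x3=0: formula gives 0, F = 0 ✓
  x1=1, x2=0, x3=1: formula gives 0, but F = 1 ✗
Since they disagree at (1,0,1), the expression is not a correct formula for F.

No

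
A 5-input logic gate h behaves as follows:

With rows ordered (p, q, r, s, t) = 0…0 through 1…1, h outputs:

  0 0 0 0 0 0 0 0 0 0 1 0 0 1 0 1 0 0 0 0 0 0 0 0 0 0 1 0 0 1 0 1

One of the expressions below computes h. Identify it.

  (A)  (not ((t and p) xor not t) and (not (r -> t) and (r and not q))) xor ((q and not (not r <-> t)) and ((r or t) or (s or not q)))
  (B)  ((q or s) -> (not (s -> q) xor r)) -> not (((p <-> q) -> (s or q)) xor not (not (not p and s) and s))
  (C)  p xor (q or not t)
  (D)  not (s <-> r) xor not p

A

(B) fails at (0,0,0,1,0): the formula yields 1, h is 0.
(C) fails at (0,0,0,0,0): the formula yields 1, h is 0.
(D) fails at (0,0,0,0,0): the formula yields 1, h is 0.
(A) is the remaining candidate, and it agrees with h on all 32 inputs.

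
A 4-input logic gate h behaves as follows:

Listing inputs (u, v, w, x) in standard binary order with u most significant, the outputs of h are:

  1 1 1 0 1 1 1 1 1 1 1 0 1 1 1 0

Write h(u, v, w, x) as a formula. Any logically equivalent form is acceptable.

h(u, v, w, x) = NOT (((((NOT u AND NOT v) AND w) AND x) OR (((u AND NOT v) AND w) AND x)) OR (((u AND v) AND w) AND x))

The 0-rows are (0,0,1,1), (1,0,1,1), (1,1,1,1). Take each as a conjunction (¬u·¬v·w·x, u·¬v·w·x, u·v·w·x), form their disjunction, and complement — that gives a formula that is 1 everywhere h is.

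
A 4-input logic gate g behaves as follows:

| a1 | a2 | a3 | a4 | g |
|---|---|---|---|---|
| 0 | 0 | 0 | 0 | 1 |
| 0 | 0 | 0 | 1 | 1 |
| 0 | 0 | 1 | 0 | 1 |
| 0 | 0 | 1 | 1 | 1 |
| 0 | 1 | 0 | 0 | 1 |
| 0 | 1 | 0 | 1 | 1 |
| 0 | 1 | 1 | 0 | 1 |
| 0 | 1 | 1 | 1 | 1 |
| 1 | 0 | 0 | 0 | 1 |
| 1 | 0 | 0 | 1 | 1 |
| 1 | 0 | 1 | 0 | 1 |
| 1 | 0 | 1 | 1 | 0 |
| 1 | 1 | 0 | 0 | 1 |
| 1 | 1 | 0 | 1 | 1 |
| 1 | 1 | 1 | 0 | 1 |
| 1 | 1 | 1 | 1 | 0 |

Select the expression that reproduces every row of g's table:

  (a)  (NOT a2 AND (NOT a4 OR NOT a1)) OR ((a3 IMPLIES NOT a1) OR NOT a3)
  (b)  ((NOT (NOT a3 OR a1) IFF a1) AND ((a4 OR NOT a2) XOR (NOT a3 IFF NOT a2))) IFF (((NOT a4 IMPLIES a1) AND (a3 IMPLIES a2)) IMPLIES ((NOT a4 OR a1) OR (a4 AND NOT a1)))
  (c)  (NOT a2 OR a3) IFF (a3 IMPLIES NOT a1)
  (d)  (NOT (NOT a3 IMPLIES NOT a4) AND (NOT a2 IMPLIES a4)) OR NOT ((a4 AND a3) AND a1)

d

(a): at (1,1,1,0) it gives 0, but g = 1 — eliminated.
(b): at (0,0,0,0) it gives 0, but g = 1 — eliminated.
(c): at (0,1,0,0) it gives 0, but g = 1 — eliminated.
Only (d) survives; checking it on all 16 rows confirms it matches g.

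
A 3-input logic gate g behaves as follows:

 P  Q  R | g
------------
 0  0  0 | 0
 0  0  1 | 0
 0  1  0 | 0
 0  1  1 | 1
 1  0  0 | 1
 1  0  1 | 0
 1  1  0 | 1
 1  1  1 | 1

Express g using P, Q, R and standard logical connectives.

The 1-rows are (0,1,1), (1,0,0), (1,1,0), (1,1,1). Each contributes one minterm — ¬P·Q·R; P·¬Q·¬R; P·Q·¬R; P·Q·R — and their disjunction is a sum-of-products form of g.

g(P, Q, R) = ((((P' · Q) · R) + ((P · Q') · R')) + ((P · Q) · R')) + ((P · Q) · R)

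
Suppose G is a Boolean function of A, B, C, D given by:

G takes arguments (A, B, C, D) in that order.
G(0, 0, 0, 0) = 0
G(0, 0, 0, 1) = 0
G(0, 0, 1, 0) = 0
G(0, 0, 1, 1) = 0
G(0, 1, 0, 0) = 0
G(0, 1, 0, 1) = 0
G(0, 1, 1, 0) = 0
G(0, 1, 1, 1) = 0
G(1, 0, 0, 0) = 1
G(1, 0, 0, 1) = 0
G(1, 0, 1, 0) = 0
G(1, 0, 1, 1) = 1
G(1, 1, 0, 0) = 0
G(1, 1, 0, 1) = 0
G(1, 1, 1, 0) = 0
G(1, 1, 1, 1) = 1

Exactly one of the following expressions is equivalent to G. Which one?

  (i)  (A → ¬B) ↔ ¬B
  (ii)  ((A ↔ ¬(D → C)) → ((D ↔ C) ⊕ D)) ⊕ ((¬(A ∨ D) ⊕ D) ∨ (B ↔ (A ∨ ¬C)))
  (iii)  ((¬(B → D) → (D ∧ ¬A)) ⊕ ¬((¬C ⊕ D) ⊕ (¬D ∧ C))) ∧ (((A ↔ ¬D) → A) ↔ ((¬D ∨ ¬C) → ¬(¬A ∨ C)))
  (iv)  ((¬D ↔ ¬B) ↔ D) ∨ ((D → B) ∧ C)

(i) disagrees with G on (0,0,0,0) (formula → 1, table → 0); rule it out.
(ii) disagrees with G on (0,0,1,0) (formula → 1, table → 0); rule it out.
(iv) disagrees with G on (0,0,1,0) (formula → 1, table → 0); rule it out.
That leaves (iii). Evaluating it on every row reproduces the table of G exactly.

iii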